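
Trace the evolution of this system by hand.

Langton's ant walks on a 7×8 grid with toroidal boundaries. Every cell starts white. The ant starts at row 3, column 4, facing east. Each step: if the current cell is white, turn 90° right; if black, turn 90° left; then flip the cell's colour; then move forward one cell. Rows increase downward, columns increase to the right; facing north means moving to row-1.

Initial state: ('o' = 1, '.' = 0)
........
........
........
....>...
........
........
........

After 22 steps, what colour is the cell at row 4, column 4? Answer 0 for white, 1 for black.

1

k=0  ........
........
........
....>...
........
........
........
k=1  ........
........
........
....o...
....v...
........
........
k=2  ........
........
........
....o...
...<o...
........
........
k=3  ........
........
........
...^o...
...oo...
........
........
k=4  ........
........
........
...o>...
...oo...
........
........
k=5  ........
........
....^...
...o....
...oo...
........
........
k=6  ........
........
....o>..
...o....
...oo...
........
........
k=7  ........
........
....oo..
...o.v..
...oo...
........
........
k=8  ........
........
....oo..
...o<o..
...oo...
........
........
k=9  ........
........
....^o..
...ooo..
...oo...
........
........
k=10  ........
........
...<.o..
...ooo..
...oo...
........
........
k=11  ........
...^....
...o.o..
...ooo..
...oo...
........
........
k=12  ........
...o>...
...o.o..
...ooo..
...oo...
........
........
k=13  ........
...oo...
...ovo..
...ooo..
...oo...
........
........
k=14  ........
...oo...
...<oo..
...ooo..
...oo...
........
........
k=15  ........
...oo...
....oo..
...voo..
...oo...
........
........
k=16  ........
...oo...
....oo..
....>o..
...oo...
........
........
k=17  ........
...oo...
....^o..
.....o..
...oo...
........
........
k=18  ........
...oo...
...<.o..
.....o..
...oo...
........
........
k=19  ........
...^o...
...o.o..
.....o..
...oo...
........
........
k=20  ........
..<.o...
...o.o..
.....o..
...oo...
........
........
k=21  ..^.....
..o.o...
...o.o..
.....o..
...oo...
........
........
k=22  ..o>....
..o.o...
...o.o..
.....o..
...oo...
........
........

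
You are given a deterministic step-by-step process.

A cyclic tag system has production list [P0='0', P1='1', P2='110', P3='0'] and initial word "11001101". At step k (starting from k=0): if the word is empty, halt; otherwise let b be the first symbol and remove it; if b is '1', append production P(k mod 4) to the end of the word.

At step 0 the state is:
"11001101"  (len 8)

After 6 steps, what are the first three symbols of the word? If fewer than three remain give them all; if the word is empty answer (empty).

0) "11001101"  (len 8)
1) "10011010"  (len 8)
2) "00110101"  (len 8)
3) "0110101"  (len 7)
4) "110101"  (len 6)
5) "101010"  (len 6)
6) "010101"  (len 6)

010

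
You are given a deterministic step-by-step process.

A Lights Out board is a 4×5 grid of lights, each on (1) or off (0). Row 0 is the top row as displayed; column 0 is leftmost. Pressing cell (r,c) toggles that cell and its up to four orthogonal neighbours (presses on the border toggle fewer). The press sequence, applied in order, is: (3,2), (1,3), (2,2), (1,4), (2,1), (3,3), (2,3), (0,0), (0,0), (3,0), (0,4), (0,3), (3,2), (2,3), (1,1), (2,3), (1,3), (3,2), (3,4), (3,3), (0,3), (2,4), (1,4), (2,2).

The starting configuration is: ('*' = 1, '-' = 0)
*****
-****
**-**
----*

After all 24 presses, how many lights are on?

t=0: *****
-****
**-**
----*
t=1: *****
-****
*****
-****
t=2: ***-*
-*---
***-*
-****
t=3: ***-*
-**--
*--**
-*-**
t=4: ***--
-****
*--*-
-*-**
t=5: ***--
--***
-***-
---**
t=6: ***--
--***
-**--
--*--
t=7: ***--
--*-*
-*-**
--**-
t=8: --*--
*-*-*
-*-**
--**-
t=9: ***--
--*-*
-*-**
--**-
t=10: ***--
--*-*
**-**
****-
t=11: *****
--*--
**-**
****-
t=12: **---
--**-
**-**
****-
t=13: **---
--**-
*****
*----
t=14: **---
--*--
**---
*--*-
t=15: *----
**---
*----
*--*-
t=16: *----
**-*-
*-***
*----
t=17: *--*-
***-*
*-*-*
*----
t=18: *--*-
***-*
*---*
****-
t=19: *--*-
***-*
*----
***-*
t=20: *--*-
***-*
*--*-
**-*-
t=21: *-*-*
*****
*--*-
**-*-
t=22: *-*-*
****-
*---*
**-**
t=23: *-*--
***-*
*----
**-**
t=24: *-*--
**--*
****-
*****

14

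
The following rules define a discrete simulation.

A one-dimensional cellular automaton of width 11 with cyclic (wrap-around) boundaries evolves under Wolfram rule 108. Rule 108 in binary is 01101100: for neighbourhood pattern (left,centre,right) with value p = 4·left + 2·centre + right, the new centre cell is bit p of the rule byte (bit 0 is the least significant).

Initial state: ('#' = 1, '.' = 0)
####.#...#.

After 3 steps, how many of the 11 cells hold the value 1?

[0] ####.#...#.
[1] #..###...##
[2] #..#.#...#.
[3] #..###...##

6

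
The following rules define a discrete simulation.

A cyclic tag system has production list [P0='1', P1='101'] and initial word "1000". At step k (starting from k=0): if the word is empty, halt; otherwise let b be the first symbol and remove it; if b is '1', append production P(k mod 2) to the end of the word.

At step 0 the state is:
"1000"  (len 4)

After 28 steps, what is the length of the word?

0) "1000"  (len 4)
1) "0001"  (len 4)
2) "001"  (len 3)
3) "01"  (len 2)
4) "1"  (len 1)
5) "1"  (len 1)
6) "101"  (len 3)
7) "011"  (len 3)
8) "11"  (len 2)
9) "11"  (len 2)
10) "1101"  (len 4)
11) "1011"  (len 4)
12) "011101"  (len 6)
13) "11101"  (len 5)
14) "1101101"  (len 7)
15) "1011011"  (len 7)
16) "011011101"  (len 9)
17) "11011101"  (len 8)
18) "1011101101"  (len 10)
19) "0111011011"  (len 10)
20) "111011011"  (len 9)
21) "110110111"  (len 9)
22) "10110111101"  (len 11)
23) "01101111011"  (len 11)
24) "1101111011"  (len 10)
25) "1011110111"  (len 10)
26) "011110111101"  (len 12)
27) "11110111101"  (len 11)
28) "1110111101101"  (len 13)

13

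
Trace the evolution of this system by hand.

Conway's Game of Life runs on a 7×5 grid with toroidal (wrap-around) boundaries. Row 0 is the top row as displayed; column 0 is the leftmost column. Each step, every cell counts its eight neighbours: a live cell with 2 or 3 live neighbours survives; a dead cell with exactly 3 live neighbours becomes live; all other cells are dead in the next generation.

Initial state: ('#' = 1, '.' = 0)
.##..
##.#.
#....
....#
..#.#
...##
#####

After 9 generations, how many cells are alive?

0) .##..
##.#.
#....
....#
..#.#
...##
#####
1) .....
#...#
##...
#..##
#...#
.....
.....
2) .....
##..#
.#.#.
...#.
#..#.
.....
.....
3) #....
###.#
.#.#.
...#.
....#
.....
.....
4) #...#
..###
.#.#.
..###
.....
.....
.....
5) #...#
.##..
##...
..###
...#.
.....
.....
6) ##...
..#.#
#...#
#####
..###
.....
.....
7) ##...
...##
.....
.....
.....
...#.
.....
8) #...#
#...#
.....
.....
.....
.....
.....
9) #...#
#...#
.....
.....
.....
.....
.....

4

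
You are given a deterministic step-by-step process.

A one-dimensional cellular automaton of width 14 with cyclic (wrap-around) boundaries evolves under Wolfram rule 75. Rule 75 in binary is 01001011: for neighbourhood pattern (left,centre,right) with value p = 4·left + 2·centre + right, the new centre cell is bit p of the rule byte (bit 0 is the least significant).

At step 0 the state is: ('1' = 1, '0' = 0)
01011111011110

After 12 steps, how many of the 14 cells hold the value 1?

8

0) 01011111011110
1) 10010001010010
2) 00100110000100
3) 11001110111001
4) 01011010101011
5) 00011000000011
6) 01111011111111
7) 01001010000001
8) 00010000111110
9) 11100111100010
10) 10101100101100
11) 00001101001101
12) 01111100011100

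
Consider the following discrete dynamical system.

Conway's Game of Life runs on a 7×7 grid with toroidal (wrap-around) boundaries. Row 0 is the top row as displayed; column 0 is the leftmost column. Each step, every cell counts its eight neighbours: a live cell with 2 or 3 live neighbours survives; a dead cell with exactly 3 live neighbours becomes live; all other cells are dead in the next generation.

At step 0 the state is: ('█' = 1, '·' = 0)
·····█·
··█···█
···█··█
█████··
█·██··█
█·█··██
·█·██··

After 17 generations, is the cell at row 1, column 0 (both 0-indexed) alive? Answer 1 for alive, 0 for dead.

1

step 0: ·····█·
··█···█
···█··█
█████··
█·██··█
█·█··██
·█·██··
step 1: ··████·
·····██
····███
····██·
·······
·····█·
█████··
step 2: █······
·······
·······
····█·█
····██·
·████··
·█····█
step 3: █······
·······
·······
····█··
··█····
█████··
·█·█···
step 4: ·······
·······
·······
·······
··█·█··
█···█··
···██··
step 5: ·······
·······
·······
·······
···█···
····██·
···██··
step 6: ·······
·······
·······
·······
····█··
·····█·
···███·
step 7: ····█··
·······
·······
·······
·······
···█·█·
····██·
step 8: ····██·
·······
·······
·······
·······
·····█·
···█·█·
step 9: ····██·
·······
·······
·······
·······
····█··
·····██
step 10: ····███
·······
·······
·······
·······
·····█·
······█
step 11: ·····██
·····█·
·······
·······
·······
·······
····█·█
step 12: ····█·█
·····██
·······
·······
·······
·······
······█
step 13: █·····█
·····██
·······
·······
·······
·······
·····█·
step 14: █······
█····██
·······
·······
·······
·······
······█
step 15: █····█·
█·····█
······█
·······
·······
·······
·······
step 16: █······
█····█·
█·····█
·······
·······
·······
·······
step 17: ······█
██·····
█·····█
·······
·······
·······
·······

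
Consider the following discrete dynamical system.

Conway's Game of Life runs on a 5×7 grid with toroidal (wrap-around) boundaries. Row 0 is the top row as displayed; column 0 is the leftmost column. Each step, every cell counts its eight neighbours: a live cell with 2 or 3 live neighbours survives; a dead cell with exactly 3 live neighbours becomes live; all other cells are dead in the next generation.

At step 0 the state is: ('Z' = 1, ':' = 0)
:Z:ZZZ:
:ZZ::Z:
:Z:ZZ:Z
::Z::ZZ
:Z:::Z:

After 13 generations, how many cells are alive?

0) :Z:ZZZ:
:ZZ::Z:
:Z:ZZ:Z
::Z::ZZ
:Z:::Z:
1) ZZ:Z:ZZ
:Z::::Z
:Z:ZZ:Z
:ZZZ::Z
ZZ:Z:::
2) ::::ZZ:
:Z:Z:::
:Z:ZZ:Z
:::::ZZ
:::Z:Z:
3) ::ZZ:Z:
Z::Z:::
:::ZZ:Z
Z:ZZ::Z
:::::::
4) ::ZZZ::
:::::ZZ
:Z::ZZZ
Z:ZZZZZ
:Z::Z:Z
5) Z:ZZZ:Z
Z:Z:::Z
:ZZ::::
::Z::::
:Z::::Z
6) ::ZZ:::
:::::ZZ
Z:ZZ:::
Z:Z::::
:Z:::ZZ
7) Z:Z:Z::
:Z::Z:Z
Z:ZZ:::
Z:ZZ:::
ZZ:Z::Z
8) ::Z:Z::
::::ZZZ
Z:::Z:Z
::::Z::
::::Z:Z
9) ::::Z:Z
Z:::Z:Z
Z::ZZ:Z
Z::ZZ:Z
::::Z::
10) Z::ZZ:Z
::::Z::
:Z:::::
Z:::::Z
Z:::Z:Z
11) Z::ZZ:Z
Z::ZZZ:
Z::::::
:Z:::ZZ
:Z:ZZ::
12) ZZ::::Z
ZZ:Z:Z:
ZZ:::::
:ZZ:ZZZ
:Z:Z:::
13) ::::Z:Z
:::::::
:::Z:::
:::ZZZZ
:::ZZ::

9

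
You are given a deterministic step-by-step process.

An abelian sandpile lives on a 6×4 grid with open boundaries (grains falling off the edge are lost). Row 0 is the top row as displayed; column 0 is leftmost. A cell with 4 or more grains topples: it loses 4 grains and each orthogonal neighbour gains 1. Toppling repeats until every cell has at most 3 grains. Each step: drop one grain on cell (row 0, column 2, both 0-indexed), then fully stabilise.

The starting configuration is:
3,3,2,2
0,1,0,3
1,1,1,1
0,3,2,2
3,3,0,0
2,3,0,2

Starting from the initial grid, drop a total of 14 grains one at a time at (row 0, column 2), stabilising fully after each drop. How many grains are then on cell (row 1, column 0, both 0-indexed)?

2

gen 0: 3,3,2,2
0,1,0,3
1,1,1,1
0,3,2,2
3,3,0,0
2,3,0,2
gen 1: 3,3,3,2
0,1,0,3
1,1,1,1
0,3,2,2
3,3,0,0
2,3,0,2
gen 2: 0,1,1,3
1,2,1,3
1,1,1,1
0,3,2,2
3,3,0,0
2,3,0,2
gen 3: 0,1,2,3
1,2,1,3
1,1,1,1
0,3,2,2
3,3,0,0
2,3,0,2
gen 4: 0,1,3,3
1,2,1,3
1,1,1,1
0,3,2,2
3,3,0,0
2,3,0,2
gen 5: 0,2,1,1
1,2,3,0
1,1,1,2
0,3,2,2
3,3,0,0
2,3,0,2
gen 6: 0,2,2,1
1,2,3,0
1,1,1,2
0,3,2,2
3,3,0,0
2,3,0,2
gen 7: 0,2,3,1
1,2,3,0
1,1,1,2
0,3,2,2
3,3,0,0
2,3,0,2
gen 8: 0,3,1,2
1,3,0,1
1,1,2,2
0,3,2,2
3,3,0,0
2,3,0,2
gen 9: 0,3,2,2
1,3,0,1
1,1,2,2
0,3,2,2
3,3,0,0
2,3,0,2
gen 10: 0,3,3,2
1,3,0,1
1,1,2,2
0,3,2,2
3,3,0,0
2,3,0,2
gen 11: 1,1,1,3
2,0,2,1
1,2,2,2
0,3,2,2
3,3,0,0
2,3,0,2
gen 12: 1,1,2,3
2,0,2,1
1,2,2,2
0,3,2,2
3,3,0,0
2,3,0,2
gen 13: 1,1,3,3
2,0,2,1
1,2,2,2
0,3,2,2
3,3,0,0
2,3,0,2
gen 14: 1,2,1,0
2,0,3,2
1,2,2,2
0,3,2,2
3,3,0,0
2,3,0,2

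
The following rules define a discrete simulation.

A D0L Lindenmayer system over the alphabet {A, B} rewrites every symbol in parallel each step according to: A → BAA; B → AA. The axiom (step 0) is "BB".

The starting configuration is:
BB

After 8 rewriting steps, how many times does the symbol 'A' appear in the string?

3584

t=0: BB
t=1: AAAA
t=2: BAABAABAABAA
t=3: AABAABAAAABAABAAAABAABAAAABAABAA
t=4: BAABAAAABAABAAAABAABAABAABAAAABAABAAAABAABAABAABAAAABAABAAAABAABAABAABAAAABAABAAAABAABAA
t=5: AABAABAAAABAABAABAABAAAABAABAAAABAABAABAABAAAABAABAAAABAAB…BAABAAAABAABAABAABAAAABAABAAAABAABAABAABAAAABAABAAAABAABAA  (len 240)
t=6: BAABAAAABAABAAAABAABAABAABAAAABAABAAAABAABAAAABAABAAAABAAB…BAABAAAABAABAABAABAAAABAABAAAABAABAABAABAAAABAABAAAABAABAA  (len 656)
t=7: AABAABAAAABAABAABAABAAAABAABAAAABAABAABAABAAAABAABAAAABAAB…BAABAAAABAABAABAABAAAABAABAAAABAABAABAABAAAABAABAAAABAABAA  (len 1792)
t=8: BAABAAAABAABAAAABAABAABAABAAAABAABAAAABAABAAAABAABAAAABAAB…BAABAAAABAABAABAABAAAABAABAAAABAABAABAABAAAABAABAAAABAABAA  (len 4896)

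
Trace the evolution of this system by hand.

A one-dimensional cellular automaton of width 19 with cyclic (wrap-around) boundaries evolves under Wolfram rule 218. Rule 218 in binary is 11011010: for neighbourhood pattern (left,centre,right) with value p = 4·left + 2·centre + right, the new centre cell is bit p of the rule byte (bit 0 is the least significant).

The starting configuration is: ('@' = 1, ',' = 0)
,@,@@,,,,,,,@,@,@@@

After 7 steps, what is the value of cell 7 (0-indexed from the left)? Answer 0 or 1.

1

step 0: ,@,@@,,,,,,,@,@,@@@
step 1: ,,,@@@,,,,,@,,,,@@@
step 2: @,@@@@@,,,@,@,,@@@@
step 3: @,@@@@@@,@,,,@@@@@@
step 4: @,@@@@@@,,@,@@@@@@@
step 5: @,@@@@@@@@,,@@@@@@@
step 6: @,@@@@@@@@@@@@@@@@@
step 7: @,@@@@@@@@@@@@@@@@@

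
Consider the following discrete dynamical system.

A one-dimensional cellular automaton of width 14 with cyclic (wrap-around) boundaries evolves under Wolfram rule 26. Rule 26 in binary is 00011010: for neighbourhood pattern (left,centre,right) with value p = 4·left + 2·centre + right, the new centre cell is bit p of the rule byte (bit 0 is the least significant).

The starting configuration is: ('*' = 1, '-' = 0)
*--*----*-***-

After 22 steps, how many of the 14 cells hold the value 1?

[0] *--*----*-***-
[1] -**-*--*--*---
[2] **---**-**-*--
[3] *-*-**--*---**
[4] ----*-**-*-**-
[5] ---*--*----*-*
[6] *-*-**-*--*---
[7] ----*---**-*-*
[8] *--*-*-**-----
[9] -**----*-*---*
[10] -*-*--*---*-*-
[11] *---**-*-*---*
[12] -*-**-----*-**
[13] ---*-*---*--*-
[14] --*---*-*-**-*
[15] **-*-*----*---
[16] *-----*--*-*-*
[17] -*---*-**----*
[18] --*-*--*-*--*-
[19] -*---**---**-*
[20] --*-**-*-**---
[21] -*--*----*-*--
[22] *-**-*--*---*-

6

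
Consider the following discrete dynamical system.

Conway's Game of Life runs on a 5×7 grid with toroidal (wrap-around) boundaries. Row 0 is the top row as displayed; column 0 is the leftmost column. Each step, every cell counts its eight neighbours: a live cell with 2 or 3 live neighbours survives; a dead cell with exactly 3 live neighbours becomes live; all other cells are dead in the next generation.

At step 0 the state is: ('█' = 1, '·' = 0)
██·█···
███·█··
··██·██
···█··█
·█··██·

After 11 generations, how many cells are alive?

10

[0] ██·█···
███·█··
··██·██
···█··█
·█··██·
[1] ···█·██
····██·
·····██
█··█··█
·█·████
[2] █·██···
·······
█······
··██···
···█···
[3] ··██···
·█·····
·······
··██···
·█··█··
[4] ·███···
··█····
··█····
··██···
·█··█··
[5] ·█·█···
·······
·██····
·███···
·█··█··
[6] ··█····
·█·····
·█·█···
█··█···
██··█··
[7] █·█····
·█·····
██·····
█··██··
████···
[8] █··█···
··█····
███····
···██·█
█···█·█
[9] ██·█··█
█·██···
███····
··███·█
█···█·█
[10] ···███·
···█···
█···█·█
··█·█·█
····█··
[11] ···█·█·
···█··█
█···█·█
█···█·█
·······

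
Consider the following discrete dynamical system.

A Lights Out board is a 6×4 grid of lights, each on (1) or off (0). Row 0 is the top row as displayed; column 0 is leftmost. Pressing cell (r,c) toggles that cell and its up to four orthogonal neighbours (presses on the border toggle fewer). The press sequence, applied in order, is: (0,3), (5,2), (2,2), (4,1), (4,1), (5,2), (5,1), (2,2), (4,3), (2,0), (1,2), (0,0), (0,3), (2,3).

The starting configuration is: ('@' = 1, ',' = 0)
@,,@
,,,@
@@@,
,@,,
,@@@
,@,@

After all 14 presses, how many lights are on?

12

0) @,,@
,,,@
@@@,
,@,,
,@@@
,@,@
1) @,@,
,,,,
@@@,
,@,,
,@@@
,@,@
2) @,@,
,,,,
@@@,
,@,,
,@,@
,,@,
3) @,@,
,,@,
@,,@
,@@,
,@,@
,,@,
4) @,@,
,,@,
@,,@
,,@,
@,@@
,@@,
5) @,@,
,,@,
@,,@
,@@,
,@,@
,,@,
6) @,@,
,,@,
@,,@
,@@,
,@@@
,@,@
7) @,@,
,,@,
@,,@
,@@,
,,@@
@,@@
8) @,@,
,,,,
@@@,
,@,,
,,@@
@,@@
9) @,@,
,,,,
@@@,
,@,@
,,,,
@,@,
10) @,@,
@,,,
,,@,
@@,@
,,,,
@,@,
11) @,,,
@@@@
,,,,
@@,@
,,,,
@,@,
12) ,@,,
,@@@
,,,,
@@,@
,,,,
@,@,
13) ,@@@
,@@,
,,,,
@@,@
,,,,
@,@,
14) ,@@@
,@@@
,,@@
@@,,
,,,,
@,@,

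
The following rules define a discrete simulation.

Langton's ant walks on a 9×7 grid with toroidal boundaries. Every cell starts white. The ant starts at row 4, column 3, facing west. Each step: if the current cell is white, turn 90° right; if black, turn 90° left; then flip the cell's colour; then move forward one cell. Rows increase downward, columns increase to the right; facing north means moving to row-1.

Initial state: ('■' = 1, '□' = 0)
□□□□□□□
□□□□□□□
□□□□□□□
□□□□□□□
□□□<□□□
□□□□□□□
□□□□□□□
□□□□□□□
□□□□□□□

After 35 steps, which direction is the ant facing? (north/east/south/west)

north

k=0  □□□□□□□
□□□□□□□
□□□□□□□
□□□□□□□
□□□<□□□
□□□□□□□
□□□□□□□
□□□□□□□
□□□□□□□
k=1  □□□□□□□
□□□□□□□
□□□□□□□
□□□^□□□
□□□■□□□
□□□□□□□
□□□□□□□
□□□□□□□
□□□□□□□
k=2  □□□□□□□
□□□□□□□
□□□□□□□
□□□■>□□
□□□■□□□
□□□□□□□
□□□□□□□
□□□□□□□
□□□□□□□
k=3  □□□□□□□
□□□□□□□
□□□□□□□
□□□■■□□
□□□■v□□
□□□□□□□
□□□□□□□
□□□□□□□
□□□□□□□
k=4  □□□□□□□
□□□□□□□
□□□□□□□
□□□■■□□
□□□<■□□
□□□□□□□
□□□□□□□
□□□□□□□
□□□□□□□
k=5  □□□□□□□
□□□□□□□
□□□□□□□
□□□■■□□
□□□□■□□
□□□v□□□
□□□□□□□
□□□□□□□
□□□□□□□
k=6  □□□□□□□
□□□□□□□
□□□□□□□
□□□■■□□
□□□□■□□
□□<■□□□
□□□□□□□
□□□□□□□
□□□□□□□
k=7  □□□□□□□
□□□□□□□
□□□□□□□
□□□■■□□
□□^□■□□
□□■■□□□
□□□□□□□
□□□□□□□
□□□□□□□
k=8  □□□□□□□
□□□□□□□
□□□□□□□
□□□■■□□
□□■>■□□
□□■■□□□
□□□□□□□
□□□□□□□
□□□□□□□
k=9  □□□□□□□
□□□□□□□
□□□□□□□
□□□■■□□
□□■■■□□
□□■v□□□
□□□□□□□
□□□□□□□
□□□□□□□
k=10  □□□□□□□
□□□□□□□
□□□□□□□
□□□■■□□
□□■■■□□
□□■□>□□
□□□□□□□
□□□□□□□
□□□□□□□
k=11  □□□□□□□
□□□□□□□
□□□□□□□
□□□■■□□
□□■■■□□
□□■□■□□
□□□□v□□
□□□□□□□
□□□□□□□
k=12  □□□□□□□
□□□□□□□
□□□□□□□
□□□■■□□
□□■■■□□
□□■□■□□
□□□<■□□
□□□□□□□
□□□□□□□
k=13  □□□□□□□
□□□□□□□
□□□□□□□
□□□■■□□
□□■■■□□
□□■^■□□
□□□■■□□
□□□□□□□
□□□□□□□
k=14  □□□□□□□
□□□□□□□
□□□□□□□
□□□■■□□
□□■■■□□
□□■■>□□
□□□■■□□
□□□□□□□
□□□□□□□
k=15  □□□□□□□
□□□□□□□
□□□□□□□
□□□■■□□
□□■■^□□
□□■■□□□
□□□■■□□
□□□□□□□
□□□□□□□
k=16  □□□□□□□
□□□□□□□
□□□□□□□
□□□■■□□
□□■<□□□
□□■■□□□
□□□■■□□
□□□□□□□
□□□□□□□
k=17  □□□□□□□
□□□□□□□
□□□□□□□
□□□■■□□
□□■□□□□
□□■v□□□
□□□■■□□
□□□□□□□
□□□□□□□
k=18  □□□□□□□
□□□□□□□
□□□□□□□
□□□■■□□
□□■□□□□
□□■□>□□
□□□■■□□
□□□□□□□
□□□□□□□
k=19  □□□□□□□
□□□□□□□
□□□□□□□
□□□■■□□
□□■□□□□
□□■□■□□
□□□■v□□
□□□□□□□
□□□□□□□
k=20  □□□□□□□
□□□□□□□
□□□□□□□
□□□■■□□
□□■□□□□
□□■□■□□
□□□■□>□
□□□□□□□
□□□□□□□
k=21  □□□□□□□
□□□□□□□
□□□□□□□
□□□■■□□
□□■□□□□
□□■□■□□
□□□■□■□
□□□□□v□
□□□□□□□
k=22  □□□□□□□
□□□□□□□
□□□□□□□
□□□■■□□
□□■□□□□
□□■□■□□
□□□■□■□
□□□□<■□
□□□□□□□
k=23  □□□□□□□
□□□□□□□
□□□□□□□
□□□■■□□
□□■□□□□
□□■□■□□
□□□■^■□
□□□□■■□
□□□□□□□
k=24  □□□□□□□
□□□□□□□
□□□□□□□
□□□■■□□
□□■□□□□
□□■□■□□
□□□■■>□
□□□□■■□
□□□□□□□
k=25  □□□□□□□
□□□□□□□
□□□□□□□
□□□■■□□
□□■□□□□
□□■□■^□
□□□■■□□
□□□□■■□
□□□□□□□
k=26  □□□□□□□
□□□□□□□
□□□□□□□
□□□■■□□
□□■□□□□
□□■□■■>
□□□■■□□
□□□□■■□
□□□□□□□
k=27  □□□□□□□
□□□□□□□
□□□□□□□
□□□■■□□
□□■□□□□
□□■□■■■
□□□■■□v
□□□□■■□
□□□□□□□
k=28  □□□□□□□
□□□□□□□
□□□□□□□
□□□■■□□
□□■□□□□
□□■□■■■
□□□■■<■
□□□□■■□
□□□□□□□
k=29  □□□□□□□
□□□□□□□
□□□□□□□
□□□■■□□
□□■□□□□
□□■□■^■
□□□■■■■
□□□□■■□
□□□□□□□
k=30  □□□□□□□
□□□□□□□
□□□□□□□
□□□■■□□
□□■□□□□
□□■□<□■
□□□■■■■
□□□□■■□
□□□□□□□
k=31  □□□□□□□
□□□□□□□
□□□□□□□
□□□■■□□
□□■□□□□
□□■□□□■
□□□■v■■
□□□□■■□
□□□□□□□
k=32  □□□□□□□
□□□□□□□
□□□□□□□
□□□■■□□
□□■□□□□
□□■□□□■
□□□■□>■
□□□□■■□
□□□□□□□
k=33  □□□□□□□
□□□□□□□
□□□□□□□
□□□■■□□
□□■□□□□
□□■□□^■
□□□■□□■
□□□□■■□
□□□□□□□
k=34  □□□□□□□
□□□□□□□
□□□□□□□
□□□■■□□
□□■□□□□
□□■□□■>
□□□■□□■
□□□□■■□
□□□□□□□
k=35  □□□□□□□
□□□□□□□
□□□□□□□
□□□■■□□
□□■□□□^
□□■□□■□
□□□■□□■
□□□□■■□
□□□□□□□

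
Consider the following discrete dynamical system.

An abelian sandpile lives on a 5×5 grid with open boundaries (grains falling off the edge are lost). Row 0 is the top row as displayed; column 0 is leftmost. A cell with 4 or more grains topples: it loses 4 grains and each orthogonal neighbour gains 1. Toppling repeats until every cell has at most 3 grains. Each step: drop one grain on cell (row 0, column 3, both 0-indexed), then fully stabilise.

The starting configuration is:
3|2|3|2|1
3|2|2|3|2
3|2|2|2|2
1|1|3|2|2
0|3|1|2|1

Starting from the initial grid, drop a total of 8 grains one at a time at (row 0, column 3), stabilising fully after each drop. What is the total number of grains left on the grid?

49

step 0: 3|2|3|2|1
3|2|2|3|2
3|2|2|2|2
1|1|3|2|2
0|3|1|2|1
step 1: 3|2|3|3|1
3|2|2|3|2
3|2|2|2|2
1|1|3|2|2
0|3|1|2|1
step 2: 3|3|1|2|2
3|3|0|1|3
3|2|3|3|2
1|1|3|2|2
0|3|1|2|1
step 3: 3|3|1|3|2
3|3|0|1|3
3|2|3|3|2
1|1|3|2|2
0|3|1|2|1
step 4: 3|3|2|0|3
3|3|0|2|3
3|2|3|3|2
1|1|3|2|2
0|3|1|2|1
step 5: 3|3|2|1|3
3|3|0|2|3
3|2|3|3|2
1|1|3|2|2
0|3|1|2|1
step 6: 3|3|2|2|3
3|3|0|2|3
3|2|3|3|2
1|1|3|2|2
0|3|1|2|1
step 7: 3|3|2|3|3
3|3|0|2|3
3|2|3|3|2
1|1|3|2|2
0|3|1|2|1
step 8: 3|3|3|2|1
3|3|2|1|2
3|3|1|3|1
1|2|1|1|0
0|3|2|3|2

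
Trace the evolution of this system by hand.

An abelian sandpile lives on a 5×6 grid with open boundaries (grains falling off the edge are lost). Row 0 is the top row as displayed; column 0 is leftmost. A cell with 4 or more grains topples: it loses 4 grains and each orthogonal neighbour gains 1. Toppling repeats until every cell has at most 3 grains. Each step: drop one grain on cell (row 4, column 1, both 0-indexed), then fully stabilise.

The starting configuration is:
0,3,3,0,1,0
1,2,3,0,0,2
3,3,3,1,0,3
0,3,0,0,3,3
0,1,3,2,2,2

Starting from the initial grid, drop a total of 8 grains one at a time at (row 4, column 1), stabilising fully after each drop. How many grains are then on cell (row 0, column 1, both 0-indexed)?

1

[0] 0,3,3,0,1,0
1,2,3,0,0,2
3,3,3,1,0,3
0,3,0,0,3,3
0,1,3,2,2,2
[1] 0,3,3,0,1,0
1,2,3,0,0,2
3,3,3,1,0,3
0,3,0,0,3,3
0,2,3,2,2,2
[2] 0,3,3,0,1,0
1,2,3,0,0,2
3,3,3,1,0,3
0,3,0,0,3,3
0,3,3,2,2,2
[3] 1,1,1,1,1,0
3,1,2,1,0,2
0,3,1,2,0,3
2,1,3,0,3,3
1,2,0,3,2,2
[4] 1,1,1,1,1,0
3,1,2,1,0,2
0,3,1,2,0,3
2,1,3,0,3,3
1,3,0,3,2,2
[5] 1,1,1,1,1,0
3,1,2,1,0,2
0,3,1,2,0,3
2,2,3,0,3,3
2,0,1,3,2,2
[6] 1,1,1,1,1,0
3,1,2,1,0,2
0,3,1,2,0,3
2,2,3,0,3,3
2,1,1,3,2,2
[7] 1,1,1,1,1,0
3,1,2,1,0,2
0,3,1,2,0,3
2,2,3,0,3,3
2,2,1,3,2,2
[8] 1,1,1,1,1,0
3,1,2,1,0,2
0,3,1,2,0,3
2,2,3,0,3,3
2,3,1,3,2,2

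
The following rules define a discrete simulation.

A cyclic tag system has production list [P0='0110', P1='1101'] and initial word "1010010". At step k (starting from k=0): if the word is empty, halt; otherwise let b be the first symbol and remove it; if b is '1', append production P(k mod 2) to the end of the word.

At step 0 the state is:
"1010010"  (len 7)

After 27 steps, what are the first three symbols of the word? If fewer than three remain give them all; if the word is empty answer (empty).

t=0: "1010010"  (len 7)
t=1: "0100100110"  (len 10)
t=2: "100100110"  (len 9)
t=3: "001001100110"  (len 12)
t=4: "01001100110"  (len 11)
t=5: "1001100110"  (len 10)
t=6: "0011001101101"  (len 13)
t=7: "011001101101"  (len 12)
t=8: "11001101101"  (len 11)
t=9: "10011011010110"  (len 14)
t=10: "00110110101101101"  (len 17)
t=11: "0110110101101101"  (len 16)
t=12: "110110101101101"  (len 15)
t=13: "101101011011010110"  (len 18)
t=14: "011010110110101101101"  (len 21)
t=15: "11010110110101101101"  (len 20)
t=16: "10101101101011011011101"  (len 23)
t=17: "01011011010110110111010110"  (len 26)
t=18: "1011011010110110111010110"  (len 25)
t=19: "0110110101101101110101100110"  (len 28)
t=20: "110110101101101110101100110"  (len 27)
t=21: "101101011011011101011001100110"  (len 30)
t=22: "011010110110111010110011001101101"  (len 33)
t=23: "11010110110111010110011001101101"  (len 32)
t=24: "10101101101110101100110011011011101"  (len 35)
t=25: "01011011011101011001100110110111010110"  (len 38)
t=26: "1011011011101011001100110110111010110"  (len 37)
t=27: "0110110111010110011001101101110101100110"  (len 40)

011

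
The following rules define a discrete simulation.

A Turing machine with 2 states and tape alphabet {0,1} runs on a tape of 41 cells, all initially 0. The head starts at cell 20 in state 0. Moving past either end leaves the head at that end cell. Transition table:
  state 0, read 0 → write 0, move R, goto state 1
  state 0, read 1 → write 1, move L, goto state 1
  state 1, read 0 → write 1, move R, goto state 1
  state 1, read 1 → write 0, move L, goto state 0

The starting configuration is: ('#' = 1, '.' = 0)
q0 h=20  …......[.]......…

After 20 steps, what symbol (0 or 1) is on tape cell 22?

1

[0] q0 h=20  …......[.]......…
[1] q1 h=21  …......[.]......…
[2] q1 h=22  ….....#[.]......…
[3] q1 h=23  …....##[.]......…
[4] q1 h=24  …...###[.]......…
[5] q1 h=25  …..####[.]......…
[6] q1 h=26  ….#####[.]......…
[7] q1 h=27  …######[.]......…
[8] q1 h=28  …######[.]......…
[9] q1 h=29  …######[.]......…
[10] q1 h=30  …######[.]......…
[11] q1 h=31  …######[.]......…
[12] q1 h=32  …######[.]......…
[13] q1 h=33  …######[.]......…
[14] q1 h=34  …######[.]......|
[15] q1 h=35  …######[.].....|
[16] q1 h=36  …######[.]....|
[17] q1 h=37  …######[.]...|
[18] q1 h=38  …######[.]..|
[19] q1 h=39  …######[.].|
[20] q1 h=40  …######[.]|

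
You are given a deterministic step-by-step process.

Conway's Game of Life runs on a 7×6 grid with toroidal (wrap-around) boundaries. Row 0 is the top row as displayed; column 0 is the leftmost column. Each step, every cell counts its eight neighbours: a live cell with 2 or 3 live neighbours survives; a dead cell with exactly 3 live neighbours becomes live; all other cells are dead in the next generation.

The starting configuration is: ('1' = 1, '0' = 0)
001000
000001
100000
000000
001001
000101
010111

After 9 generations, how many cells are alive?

2

k=0  001000
000001
100000
000000
001001
000101
010111
k=1  101101
000000
000000
000000
000010
000101
100101
k=2  111101
000000
000000
000000
000010
100101
010100
k=3  110110
111000
000000
000000
000011
101101
000100
k=4  100111
101101
010000
000000
100111
101101
000000
k=5  111100
001100
111000
100011
111100
111100
011000
k=6  100000
000000
101010
000010
000000
000000
000000
k=7  000000
010001
000101
000101
000000
000000
000000
k=8  000000
100010
001001
000000
000000
000000
000000
k=9  000000
000001
000001
000000
000000
000000
000000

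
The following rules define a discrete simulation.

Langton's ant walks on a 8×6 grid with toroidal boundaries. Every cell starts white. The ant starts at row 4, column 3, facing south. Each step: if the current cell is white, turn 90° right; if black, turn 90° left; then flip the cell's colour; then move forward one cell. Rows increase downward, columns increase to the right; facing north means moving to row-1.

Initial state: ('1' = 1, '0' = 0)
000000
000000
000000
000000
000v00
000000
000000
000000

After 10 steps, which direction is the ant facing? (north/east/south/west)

gen 0: 000000
000000
000000
000000
000v00
000000
000000
000000
gen 1: 000000
000000
000000
000000
00<100
000000
000000
000000
gen 2: 000000
000000
000000
00^000
001100
000000
000000
000000
gen 3: 000000
000000
000000
001>00
001100
000000
000000
000000
gen 4: 000000
000000
000000
001100
001v00
000000
000000
000000
gen 5: 000000
000000
000000
001100
0010>0
000000
000000
000000
gen 6: 000000
000000
000000
001100
001010
0000v0
000000
000000
gen 7: 000000
000000
000000
001100
001010
000<10
000000
000000
gen 8: 000000
000000
000000
001100
001^10
000110
000000
000000
gen 9: 000000
000000
000000
001100
0011>0
000110
000000
000000
gen 10: 000000
000000
000000
0011^0
001100
000110
000000
000000

north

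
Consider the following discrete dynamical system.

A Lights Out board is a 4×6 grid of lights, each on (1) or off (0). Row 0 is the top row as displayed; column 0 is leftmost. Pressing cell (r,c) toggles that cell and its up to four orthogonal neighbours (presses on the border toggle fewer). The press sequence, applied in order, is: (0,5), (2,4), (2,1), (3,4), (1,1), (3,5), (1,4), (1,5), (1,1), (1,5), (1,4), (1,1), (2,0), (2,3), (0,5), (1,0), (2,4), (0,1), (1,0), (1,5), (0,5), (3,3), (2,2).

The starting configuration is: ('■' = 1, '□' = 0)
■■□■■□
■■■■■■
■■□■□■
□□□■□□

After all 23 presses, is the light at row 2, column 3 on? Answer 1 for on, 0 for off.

0

[0] ■■□■■□
■■■■■■
■■□■□■
□□□■□□
[1] ■■□■□■
■■■■■□
■■□■□■
□□□■□□
[2] ■■□■□■
■■■■□□
■■□□■□
□□□■■□
[3] ■■□■□■
■□■■□□
□□■□■□
□■□■■□
[4] ■■□■□■
■□■■□□
□□■□□□
□■□□□■
[5] ■□□■□■
□■□■□□
□■■□□□
□■□□□■
[6] ■□□■□■
□■□■□□
□■■□□■
□■□□■□
[7] ■□□■■■
□■□□■■
□■■□■■
□■□□■□
[8] ■□□■■□
□■□□□□
□■■□■□
□■□□■□
[9] ■■□■■□
■□■□□□
□□■□■□
□■□□■□
[10] ■■□■■■
■□■□■■
□□■□■■
□■□□■□
[11] ■■□■□■
■□■■□□
□□■□□■
□■□□■□
[12] ■□□■□■
□■□■□□
□■■□□■
□■□□■□
[13] ■□□■□■
■■□■□□
■□■□□■
■■□□■□
[14] ■□□■□■
■■□□□□
■□□■■■
■■□■■□
[15] ■□□■■□
■■□□□■
■□□■■■
■■□■■□
[16] □□□■■□
□□□□□■
□□□■■■
■■□■■□
[17] □□□■■□
□□□□■■
□□□□□□
■■□■□□
[18] ■■■■■□
□■□□■■
□□□□□□
■■□■□□
[19] □■■■■□
■□□□■■
■□□□□□
■■□■□□
[20] □■■■■■
■□□□□□
■□□□□■
■■□■□□
[21] □■■■□□
■□□□□■
■□□□□■
■■□■□□
[22] □■■■□□
■□□□□■
■□□■□■
■■■□■□
[23] □■■■□□
■□■□□■
■■■□□■
■■□□■□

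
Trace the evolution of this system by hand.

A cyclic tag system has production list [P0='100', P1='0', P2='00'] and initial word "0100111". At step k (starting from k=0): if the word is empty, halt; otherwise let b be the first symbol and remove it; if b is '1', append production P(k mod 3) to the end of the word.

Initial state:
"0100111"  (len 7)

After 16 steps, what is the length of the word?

0) "0100111"  (len 7)
1) "100111"  (len 6)
2) "001110"  (len 6)
3) "01110"  (len 5)
4) "1110"  (len 4)
5) "1100"  (len 4)
6) "10000"  (len 5)
7) "0000100"  (len 7)
8) "000100"  (len 6)
9) "00100"  (len 5)
10) "0100"  (len 4)
11) "100"  (len 3)
12) "0000"  (len 4)
13) "000"  (len 3)
14) "00"  (len 2)
15) "0"  (len 1)
16) (halted — word empty)

0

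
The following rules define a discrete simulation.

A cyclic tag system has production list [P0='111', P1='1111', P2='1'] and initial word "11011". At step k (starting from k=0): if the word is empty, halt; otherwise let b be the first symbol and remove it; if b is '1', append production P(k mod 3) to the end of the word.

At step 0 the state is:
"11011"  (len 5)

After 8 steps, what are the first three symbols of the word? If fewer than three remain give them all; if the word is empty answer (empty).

step 0: "11011"  (len 5)
step 1: "1011111"  (len 7)
step 2: "0111111111"  (len 10)
step 3: "111111111"  (len 9)
step 4: "11111111111"  (len 11)
step 5: "11111111111111"  (len 14)
step 6: "11111111111111"  (len 14)
step 7: "1111111111111111"  (len 16)
step 8: "1111111111111111111"  (len 19)

111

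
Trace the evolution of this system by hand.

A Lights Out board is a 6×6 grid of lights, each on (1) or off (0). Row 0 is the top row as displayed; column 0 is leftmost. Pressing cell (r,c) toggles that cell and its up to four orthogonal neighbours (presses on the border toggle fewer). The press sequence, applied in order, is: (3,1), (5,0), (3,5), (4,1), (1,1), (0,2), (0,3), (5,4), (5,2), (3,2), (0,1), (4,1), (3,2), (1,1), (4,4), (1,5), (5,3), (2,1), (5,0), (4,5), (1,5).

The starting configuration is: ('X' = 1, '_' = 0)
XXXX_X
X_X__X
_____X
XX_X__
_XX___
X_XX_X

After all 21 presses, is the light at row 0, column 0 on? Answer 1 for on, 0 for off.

0

0) XXXX_X
X_X__X
_____X
XX_X__
_XX___
X_XX_X
1) XXXX_X
X_X__X
_X___X
__XX__
__X___
X_XX_X
2) XXXX_X
X_X__X
_X___X
__XX__
X_X___
_XXX_X
3) XXXX_X
X_X__X
_X____
__XXXX
X_X__X
_XXX_X
4) XXXX_X
X_X__X
_X____
_XXXXX
_X___X
__XX_X
5) X_XX_X
_X___X
______
_XXXXX
_X___X
__XX_X
6) XX___X
_XX__X
______
_XXXXX
_X___X
__XX_X
7) XXXXXX
_XXX_X
______
_XXXXX
_X___X
__XX_X
8) XXXXXX
_XXX_X
______
_XXXXX
_X__XX
__X_X_
9) XXXXXX
_XXX_X
______
_XXXXX
_XX_XX
_X_XX_
10) XXXXXX
_XXX_X
__X___
____XX
_X__XX
_X_XX_
11) ___XXX
__XX_X
__X___
____XX
_X__XX
_X_XX_
12) ___XXX
__XX_X
__X___
_X__XX
X_X_XX
___XX_
13) ___XXX
__XX_X
______
__XXXX
X___XX
___XX_
14) _X_XXX
XX_X_X
_X____
__XXXX
X___XX
___XX_
15) _X_XXX
XX_X_X
_X____
__XX_X
X__X__
___X__
16) _X_XX_
XX_XX_
_X___X
__XX_X
X__X__
___X__
17) _X_XX_
XX_XX_
_X___X
__XX_X
X_____
__X_X_
18) _X_XX_
X__XX_
X_X__X
_XXX_X
X_____
__X_X_
19) _X_XX_
X__XX_
X_X__X
_XXX_X
______
XXX_X_
20) _X_XX_
X__XX_
X_X__X
_XXX__
____XX
XXX_XX
21) _X_XXX
X__X_X
X_X___
_XXX__
____XX
XXX_XX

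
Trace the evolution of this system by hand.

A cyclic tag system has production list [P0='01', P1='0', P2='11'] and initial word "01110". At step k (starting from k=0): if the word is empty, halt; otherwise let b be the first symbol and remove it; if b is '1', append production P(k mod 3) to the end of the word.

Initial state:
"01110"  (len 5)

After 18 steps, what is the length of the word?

6

[0] "01110"  (len 5)
[1] "1110"  (len 4)
[2] "1100"  (len 4)
[3] "10011"  (len 5)
[4] "001101"  (len 6)
[5] "01101"  (len 5)
[6] "1101"  (len 4)
[7] "10101"  (len 5)
[8] "01010"  (len 5)
[9] "1010"  (len 4)
[10] "01001"  (len 5)
[11] "1001"  (len 4)
[12] "00111"  (len 5)
[13] "0111"  (len 4)
[14] "111"  (len 3)
[15] "1111"  (len 4)
[16] "11101"  (len 5)
[17] "11010"  (len 5)
[18] "101011"  (len 6)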